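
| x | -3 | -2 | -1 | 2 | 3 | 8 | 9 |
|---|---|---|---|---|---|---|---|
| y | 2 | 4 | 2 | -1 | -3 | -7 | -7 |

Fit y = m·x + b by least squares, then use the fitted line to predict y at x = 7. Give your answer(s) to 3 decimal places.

ŷ = -5.715

Compute the Gram sums: Σx·x = 172, Σx = 16, Σ1 = 7.
Right-hand side: Σx·y = -146, Σy = -10.
Normal equations: [[172, 16]; [16, 7]]·[m, b]ᵀ = [-146, -10]ᵀ.
det = 172·7 − 16² = 948.
m = ((-146)·7 − 16·(-10))/948 = -431/474; b = (172·(-10) − 16·(-146))/948 = 154/237.
At x = 7: ŷ = (-431/474)·(7) + (154/237)·(1) = -903/158.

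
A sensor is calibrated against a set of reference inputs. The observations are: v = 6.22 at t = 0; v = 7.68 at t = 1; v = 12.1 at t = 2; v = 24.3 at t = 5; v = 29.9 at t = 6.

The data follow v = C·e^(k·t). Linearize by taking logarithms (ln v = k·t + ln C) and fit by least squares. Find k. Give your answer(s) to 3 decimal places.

With ln vᵢ as the transformed response and tᵢ as the regressor:
Σt = 14.0000, Σ(t)² = 66.0000, Σln v = 12.9479, Σt·ln v = 43.3646.
Equations: 66.0000·k + 14.0000·ln C = 43.3646;  14.0000·k + 5·ln C = 12.9479.
Solving (det = 134.0000): k = 0.26531, ln C = 1.84671.

k = 0.265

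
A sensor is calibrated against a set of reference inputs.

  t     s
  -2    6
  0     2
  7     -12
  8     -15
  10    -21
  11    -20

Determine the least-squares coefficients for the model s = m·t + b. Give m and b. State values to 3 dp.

m = -2.106, b = 1.931

With design matrix A, AᵀA = [[338, 34]; [34, 6]] and Aᵀs = [-646, -60]ᵀ.
Eliminating b: 6·(row 1) − 34·(row 2) gives 872·m = 6·(-646) − 34·(-60) = -1836, so m = -459/218.
Then b = ((-60) − 34·(-459/218))/6 = 421/218.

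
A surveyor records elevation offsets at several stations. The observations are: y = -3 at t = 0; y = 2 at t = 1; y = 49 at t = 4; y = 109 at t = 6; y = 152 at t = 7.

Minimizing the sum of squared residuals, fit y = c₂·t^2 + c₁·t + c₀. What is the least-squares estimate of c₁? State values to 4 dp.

c₁ = 0.5067

Sums needed: Σt^2·t^2 = 3954, Σt^2·t = 624, Σt^2 = 102, Σt·t = 102, Σt = 18, Σ1 = 5.
For Xᵀy: Σt^2·y = 12158, Σt·y = 1916, Σy = 309.
Normal equations: [[3954, 624, 102]; [624, 102, 18]; [102, 18, 5]]·[c₂, c₁, c₀]ᵀ = [12158, 1916, 309]ᵀ.
Solving the 3×3 system (Gaussian elimination) gives c₂ = 1586/519, c₁ = 263/519, c₀ = -409/173.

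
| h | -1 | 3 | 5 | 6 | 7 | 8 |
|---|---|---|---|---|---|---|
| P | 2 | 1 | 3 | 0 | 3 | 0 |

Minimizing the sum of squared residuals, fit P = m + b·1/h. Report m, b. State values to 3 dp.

m = 1.497, b = -0.486

From the data, Σ1 = 6, Σ1/h = -9/280, Σ1/h·1/h = 857249/705600.
Right-hand side: ΣP = 9, Σ1/h·P = -67/105.
MᵀM·[m, b]ᵀ = MᵀP becomes [[6, -9/280]; [-9/280, 857249/705600]]·[m, b]ᵀ = [9, -67/105]ᵀ.
Δ = 6·(857249/705600) − (-9/280)² = 342851/47040.
m = (9·(857249/705600) − (-9/280)·(-67/105))/(342851/47040) = 2566923/1714255; b = (6·(-67/105) − (-9/280)·9)/(342851/47040) = -166488/342851.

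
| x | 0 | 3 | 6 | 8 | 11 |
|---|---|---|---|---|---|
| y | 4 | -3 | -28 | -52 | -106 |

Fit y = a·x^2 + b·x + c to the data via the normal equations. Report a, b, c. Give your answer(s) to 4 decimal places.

AᵀA·[a, b, c]ᵀ = Aᵀy reads: 20114·a + 2086·b + 230·c = -17189;  2086·a + 230·b + 28·c = -1759;  230·a + 28·b + 5·c = -185.
Row-reducing yields a = -2026/2121, b = 325/606, c = 2783/707.

a = -0.9552, b = 0.5363, c = 3.9364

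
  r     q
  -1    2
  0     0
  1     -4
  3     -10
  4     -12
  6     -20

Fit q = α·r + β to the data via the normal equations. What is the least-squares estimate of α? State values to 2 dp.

α = -3.12

Normal-equation sums: Σr·r = 63, Σr = 13, Σ1 = 6.
And Σr·q = -204, Σq = -44.
So MᵀM·[α, β]ᵀ = Mᵀq: [[63, 13]; [13, 6]]·[α, β]ᵀ = [-204, -44]ᵀ.
Eliminating β: 6·(row 1) − 13·(row 2) gives 209·α = 6·(-204) − 13·(-44) = -652, so α = -652/209.
Then β = ((-44) − 13·(-652/209))/6 = -120/209.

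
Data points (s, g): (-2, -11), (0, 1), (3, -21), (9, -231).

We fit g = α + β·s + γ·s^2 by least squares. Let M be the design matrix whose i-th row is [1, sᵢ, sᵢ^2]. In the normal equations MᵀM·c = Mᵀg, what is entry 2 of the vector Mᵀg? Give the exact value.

Entry 2 ↔ basis s, so (Mᵀg)_{2} = Σᵢ (s)·gᵢ = (-2)·(-11) + (0)·(1) + (3)·(-21) + (9)·(-231) = -2120.

-2120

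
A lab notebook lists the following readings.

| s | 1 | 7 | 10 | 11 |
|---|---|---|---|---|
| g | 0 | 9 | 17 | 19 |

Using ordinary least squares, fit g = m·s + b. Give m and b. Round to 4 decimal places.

Setting ∂/∂m … = 0 gives: 271·m + 29·b = 442;  29·m + 4·b = 45.
(Σs·s = 271, Σs = 29, Σ1 = 4, Σs·g = 442, Σg = 45.)
Determinant 271·4 − 29² = 243.
m = (442·4 − 29·45)/243 = 463/243; b = (271·45 − 29·442)/243 = -623/243.

m = 1.9053, b = -2.5638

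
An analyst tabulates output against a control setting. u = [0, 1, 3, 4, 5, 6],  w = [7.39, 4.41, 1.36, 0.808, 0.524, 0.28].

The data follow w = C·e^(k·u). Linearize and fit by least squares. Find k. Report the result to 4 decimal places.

Linearized form: ln w = k·u + ln C. From the 6 transformed points,
Σu = 19.0000, Σ(u)² = 87.0000, Σln w = 1.6591, Σu·ln w = -9.3156.
Equations: 87.0000·k + 19.0000·ln C = -9.3156;  19.0000·k + 6·ln C = 1.6591.
Δ = 87.0000·6 − (19.0000)² = 161.0000; k = (-9.3156·6 − 19.0000·1.6591)/161.0000 = -0.54295, ln C = (87.0000·1.6591 − 19.0000·-9.3156)/161.0000 = 1.99586.

k = -0.5430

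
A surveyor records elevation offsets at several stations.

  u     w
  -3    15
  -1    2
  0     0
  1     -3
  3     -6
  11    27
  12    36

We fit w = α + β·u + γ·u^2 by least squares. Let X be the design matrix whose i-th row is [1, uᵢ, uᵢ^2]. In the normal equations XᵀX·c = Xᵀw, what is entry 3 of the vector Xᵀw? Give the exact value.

8531

Entry 3 ↔ basis u^2, so (Xᵀw)_{3} = Σᵢ (u^2)·wᵢ = (9)·(15) + (1)·(2) + (0)·(0) + (1)·(-3) + (9)·(-6) + (121)·(27) + (144)·(36) = 8531.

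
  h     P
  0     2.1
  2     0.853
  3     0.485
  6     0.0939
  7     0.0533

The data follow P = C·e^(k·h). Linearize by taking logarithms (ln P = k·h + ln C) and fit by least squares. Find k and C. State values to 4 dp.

Taking logs, ln P = k·h + ln C, so regress ln P on h.
Σh = 18.0000, Σ(h)² = 98.0000, Σln P = -5.4380, Σh·ln P = -37.2047.
Normal system: [[98.0000, 18.0000]; [18.0000, 5]]·[k, ln C]ᵀ = [-37.2047, -5.4380]ᵀ.
Slope k = (n·Σh·ln P − Σh·Σln P)/(n·Σ(h)² − (Σh)²) = (5·-37.2047 − 18.0000·-5.4380)/166.0000 = -0.53096; ln C = (Σln P − k·Σh)/n = 0.82385, so C = exp(0.82385) = 2.27927.

k = -0.5310, C = 2.2793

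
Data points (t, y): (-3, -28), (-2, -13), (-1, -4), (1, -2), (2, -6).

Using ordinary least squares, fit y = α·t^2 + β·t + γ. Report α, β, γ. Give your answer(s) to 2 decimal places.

α = -2.47, β = 1.73, γ = -0.18

Compute the Gram sums: Σt^2·t^2 = 115, Σt^2·t = -27, Σt^2 = 19, Σt·t = 19, Σt = -3, Σ1 = 5.
For Mᵀy: Σt^2·y = -334, Σt·y = 100, Σy = -53.
MᵀM·[α, β, γ]ᵀ = Mᵀy becomes [[115, -27, 19]; [-27, 19, -3]; [19, -3, 5]]·[α, β, γ]ᵀ = [-334, 100, -53]ᵀ.
Inverting the 3×3 Gram matrix, [α, β, γ]ᵀ = [-1521/616, 1063/616, -2/11]ᵀ.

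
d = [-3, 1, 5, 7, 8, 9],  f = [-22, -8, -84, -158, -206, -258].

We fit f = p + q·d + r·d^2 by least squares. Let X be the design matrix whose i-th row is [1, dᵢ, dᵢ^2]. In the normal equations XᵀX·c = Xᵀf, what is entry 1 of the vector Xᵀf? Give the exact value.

-736

Entry 1 ↔ basis 1, so (Xᵀf)_{1} = Σᵢ fᵢ = (1)·(-22) + (1)·(-8) + (1)·(-84) + (1)·(-158) + (1)·(-206) + (1)·(-258) = -736.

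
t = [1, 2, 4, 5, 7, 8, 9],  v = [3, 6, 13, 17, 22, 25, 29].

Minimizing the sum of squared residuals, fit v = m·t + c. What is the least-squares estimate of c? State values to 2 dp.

c = -0.03

Compute the Gram sums: Σt·t = 240, Σt = 36, Σ1 = 7.
Moment sums: Σt·v = 767, Σv = 115.
XᵀX·[m, c]ᵀ = Xᵀv becomes [[240, 36]; [36, 7]]·[m, c]ᵀ = [767, 115]ᵀ.
Determinant 240·7 − 36² = 384.
m = (767·7 − 36·115)/384 = 1229/384; c = (240·115 − 36·767)/384 = -1/32.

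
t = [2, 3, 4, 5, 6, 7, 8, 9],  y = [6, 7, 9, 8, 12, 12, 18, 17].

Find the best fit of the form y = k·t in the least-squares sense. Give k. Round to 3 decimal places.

The normal equations are: 284·k = 562.
(Σt·t = 284, Σt·y = 562.)
k = 562/284 = 1.97887.

k = 1.979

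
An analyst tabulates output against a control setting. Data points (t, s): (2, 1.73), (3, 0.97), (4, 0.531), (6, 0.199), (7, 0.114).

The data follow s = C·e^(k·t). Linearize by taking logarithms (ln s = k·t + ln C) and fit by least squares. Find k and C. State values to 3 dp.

Let Y = ln s. Fitting Y = k·t + ln C by least squares:
Σt = 22.0000, Σ(t)² = 114.0000, Σln s = -3.9013, Σt·ln s = -26.4147.
Equations: 114.0000·k + 22.0000·ln C = -26.4147;  22.0000·k + 5·ln C = -3.9013.
Δ = 114.0000·5 − (22.0000)² = 86.0000; k = (-26.4147·5 − 22.0000·-3.9013)/86.0000 = -0.53772, ln C = (114.0000·-3.9013 − 22.0000·-26.4147)/86.0000 = 1.58571, so C = exp(1.58571) = 4.88275.

k = -0.538, C = 4.883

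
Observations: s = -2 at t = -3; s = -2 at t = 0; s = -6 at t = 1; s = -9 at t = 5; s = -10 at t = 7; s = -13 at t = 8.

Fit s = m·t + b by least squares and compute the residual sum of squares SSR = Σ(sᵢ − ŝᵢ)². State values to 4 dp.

SSR = 7.9894

The normal equations are: 148·m + 18·b = -219;  18·m + 6·b = -42.
(Σt·t = 148, Σt = 18, Σ1 = 6, Σt·s = -219, Σs = -42.)
Eliminating b: 6·(row 1) − 18·(row 2) gives 564·m = 6·(-219) − 18·(-42) = -558, so m = -93/94.
Then b = ((-42) − 18·(-93/94))/6 = -379/94.
Residuals: -44/47, 191/94, -46/47, -1/47, 45/47, -99/94; SSR = 751/94.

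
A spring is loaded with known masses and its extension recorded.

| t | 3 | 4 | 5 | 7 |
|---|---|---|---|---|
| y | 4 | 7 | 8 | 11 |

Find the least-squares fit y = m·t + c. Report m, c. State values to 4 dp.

Normal-equation sums: Σt·t = 99, Σt = 19, Σ1 = 4.
For Mᵀy: Σt·y = 157, Σy = 30.
Δ = 99·4 − 19² = 35.
m = (157·4 − 19·30)/35 = 58/35; c = (99·30 − 19·157)/35 = -13/35.

m = 1.6571, c = -0.3714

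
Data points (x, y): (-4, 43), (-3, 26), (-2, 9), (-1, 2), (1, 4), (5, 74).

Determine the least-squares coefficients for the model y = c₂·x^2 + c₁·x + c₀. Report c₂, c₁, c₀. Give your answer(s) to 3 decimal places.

Entries of AᵀA: Σx^2·x^2 = 980, Σx^2·x = 26, Σx^2 = 56, Σx·x = 56, Σx = -4, Σ1 = 6.
Moment sums: Σx^2·y = 2814, Σx·y = 104, Σy = 158.
So AᵀA·[c₂, c₁, c₀]ᵀ = Aᵀy: [[980, 26, 56]; [26, 56, -4]; [56, -4, 6]]·[c₂, c₁, c₀]ᵀ = [2814, 104, 158]ᵀ.
Inverting the 3×3 Gram matrix, [c₂, c₁, c₀]ᵀ = [8726/3057, 8183/15285, 249/5095]ᵀ.

c₂ = 2.854, c₁ = 0.535, c₀ = 0.049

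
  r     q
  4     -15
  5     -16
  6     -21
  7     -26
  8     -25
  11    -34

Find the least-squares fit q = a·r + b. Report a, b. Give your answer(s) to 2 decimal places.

a = -2.78, b = -3.81

Setting ∂/∂a … = 0 gives: 311·a + 41·b = -1022;  41·a + 6·b = -137.
Determinant 311·6 − 41² = 185.
a = ((-1022)·6 − 41·(-137))/185 = -103/37; b = (311·(-137) − 41·(-1022))/185 = -141/37.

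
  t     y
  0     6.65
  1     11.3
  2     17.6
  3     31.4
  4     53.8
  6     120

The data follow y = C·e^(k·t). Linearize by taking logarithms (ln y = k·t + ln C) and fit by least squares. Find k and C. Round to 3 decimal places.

k = 0.489, C = 6.889

With ln yᵢ as the transformed response and tᵢ as the regressor:
Σt = 16.0000, Σ(t)² = 66.0000, Σln y = 19.4069, Σt·ln y = 63.1671.
Equations: 66.0000·k + 16.0000·ln C = 63.1671;  16.0000·k + 6·ln C = 19.4069.
Slope k = (n·Σt·ln y − Σt·Σln y)/(n·Σ(t)² − (Σt)²) = (6·63.1671 − 16.0000·19.4069)/140.0000 = 0.48923; ln C = (Σln y − k·Σt)/n = 1.92987, so C = exp(1.92987) = 6.88861.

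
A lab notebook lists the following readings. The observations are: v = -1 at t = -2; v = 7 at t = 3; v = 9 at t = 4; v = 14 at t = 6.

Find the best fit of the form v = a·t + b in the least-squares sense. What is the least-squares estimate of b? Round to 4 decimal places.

b = 2.2446

MᵀM·[a, b]ᵀ = Mᵀv reads: 65·a + 11·b = 143;  11·a + 4·b = 29.
(Σt·t = 65, Σt = 11, Σ1 = 4, Σt·v = 143, Σv = 29.)
Eliminating b: 4·(row 1) − 11·(row 2) gives 139·a = 4·143 − 11·29 = 253, so a = 253/139.
Then b = (29 − 11·(253/139))/4 = 312/139.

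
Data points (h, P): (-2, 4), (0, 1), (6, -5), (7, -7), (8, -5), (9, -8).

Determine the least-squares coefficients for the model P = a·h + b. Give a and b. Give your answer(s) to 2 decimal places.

a = -1.02, b = 1.44

Setting ∂/∂a … = 0 gives: 234·a + 28·b = -199;  28·a + 6·b = -20.
Determinant 234·6 − 28² = 620.
a = ((-199)·6 − 28·(-20))/620 = -317/310; b = (234·(-20) − 28·(-199))/620 = 223/155.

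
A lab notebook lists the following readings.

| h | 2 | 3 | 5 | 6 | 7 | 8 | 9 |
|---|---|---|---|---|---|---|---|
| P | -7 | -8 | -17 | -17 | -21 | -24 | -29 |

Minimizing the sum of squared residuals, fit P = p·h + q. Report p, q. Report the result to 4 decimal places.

p = -3.0978, q = 0.1304

Forming AᵀA = [[268, 40]; [40, 7]] and AᵀP = [-825, -123]ᵀ gives AᵀA·[p, q]ᵀ = AᵀP.
Δ = 268·7 − 40² = 276.
p = ((-825)·7 − 40·(-123))/276 = -285/92; q = (268·(-123) − 40·(-825))/276 = 3/23.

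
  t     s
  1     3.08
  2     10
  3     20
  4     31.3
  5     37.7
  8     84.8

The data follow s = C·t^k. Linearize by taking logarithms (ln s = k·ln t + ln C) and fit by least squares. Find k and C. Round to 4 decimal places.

k = 1.5792, C = 3.2613

Let Y = ln s. Fitting Y = k·ln t + ln C by least squares:
Over the data: Σln t = 6.8669, Σ(ln t)² = 10.5236, Σln s = 17.9368, Σln t·ln s = 24.7361.
Normal system: [[10.5236, 6.8669]; [6.8669, 6]]·[k, ln C]ᵀ = [24.7361, 17.9368]ᵀ.
Δ = 10.5236·6 − (6.8669)² = 15.9867; k = (24.7361·6 − 6.8669·17.9368)/15.9867 = 1.57916, ln C = (10.5236·17.9368 − 6.8669·24.7361)/15.9867 = 1.18214, so C = exp(1.18214) = 3.26134.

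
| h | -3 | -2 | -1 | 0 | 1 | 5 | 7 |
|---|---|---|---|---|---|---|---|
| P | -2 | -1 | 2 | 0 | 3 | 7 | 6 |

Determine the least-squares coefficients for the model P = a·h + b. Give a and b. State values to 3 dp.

From the data, Σh·h = 89, Σh = 7, Σ1 = 7.
Right-hand side: Σh·P = 86, ΣP = 15.
AᵀA·[a, b]ᵀ = AᵀP becomes [[89, 7]; [7, 7]]·[a, b]ᵀ = [86, 15]ᵀ.
Eliminating b: 7·(row 1) − 7·(row 2) gives 574·a = 7·86 − 7·15 = 497, so a = 71/82.
Then b = (15 − 7·(71/82))/7 = 733/574.

a = 0.866, b = 1.277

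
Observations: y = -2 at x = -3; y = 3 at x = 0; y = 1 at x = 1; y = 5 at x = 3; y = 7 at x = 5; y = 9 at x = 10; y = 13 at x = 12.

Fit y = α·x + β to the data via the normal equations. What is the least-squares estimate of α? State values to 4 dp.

α = 0.9034

The normal system MᵀM·[α, β]ᵀ = Mᵀy is [[288, 28]; [28, 7]]·[α, β]ᵀ = [303, 36]ᵀ.
det = 288·7 − 28² = 1232.
α = (303·7 − 28·36)/1232 = 159/176; β = (288·36 − 28·303)/1232 = 471/308.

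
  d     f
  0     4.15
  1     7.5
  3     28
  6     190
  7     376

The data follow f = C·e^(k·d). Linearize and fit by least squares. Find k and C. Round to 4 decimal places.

Linearized form: ln f = k·d + ln C. From the 5 transformed points,
Σd = 17.0000, Σ(d)² = 95.0000, Σln f = 17.9468, Σd·ln f = 85.0008.
Equations: 95.0000·k + 17.0000·ln C = 85.0008;  17.0000·k + 5·ln C = 17.9468.
Slope k = (n·Σd·ln f − Σd·Σln f)/(n·Σ(d)² − (Σd)²) = (5·85.0008 − 17.0000·17.9468)/186.0000 = 0.64467; ln C = (Σln f − k·Σd)/n = 1.39750, so C = exp(1.39750) = 4.04508.

k = 0.6447, C = 4.0451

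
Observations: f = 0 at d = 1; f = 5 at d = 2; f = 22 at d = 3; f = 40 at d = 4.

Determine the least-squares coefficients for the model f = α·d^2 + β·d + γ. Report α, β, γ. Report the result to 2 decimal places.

α = 3.25, β = -2.55, γ = -1.25

The normal equations are: 354·α + 100·β + 30·γ = 858;  100·α + 30·β + 10·γ = 236;  30·α + 10·β + 4·γ = 67.
Solving the 3×3 system (Gaussian elimination) gives α = 13/4, β = -51/20, γ = -5/4.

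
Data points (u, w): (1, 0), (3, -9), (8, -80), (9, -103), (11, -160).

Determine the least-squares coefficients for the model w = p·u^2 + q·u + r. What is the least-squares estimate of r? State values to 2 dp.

From the data, Σu^2·u^2 = 25380, Σu^2·u = 2600, Σu^2 = 276, Σu·u = 276, Σu = 32, Σ1 = 5.
Right-hand side: Σu^2·w = -32904, Σu·w = -3354, Σw = -352.
Normal equations: [[25380, 2600, 276]; [2600, 276, 32]; [276, 32, 5]]·[p, q, r]ᵀ = [-32904, -3354, -352]ᵀ.
Solving the 3×3 system (Gaussian elimination) gives p = -1175/779, q = 3417/1558, r = -916/779.

r = -1.18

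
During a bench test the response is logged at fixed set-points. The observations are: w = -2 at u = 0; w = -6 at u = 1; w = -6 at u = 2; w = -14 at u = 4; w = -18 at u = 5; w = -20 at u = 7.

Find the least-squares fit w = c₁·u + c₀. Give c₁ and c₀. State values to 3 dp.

c₁ = -2.727, c₀ = -2.364

Normal-equation sums: Σu·u = 95, Σu = 19, Σ1 = 6.
Right-hand side: Σu·w = -304, Σw = -66.
det = 95·6 − 19² = 209.
c₁ = ((-304)·6 − 19·(-66))/209 = -30/11; c₀ = (95·(-66) − 19·(-304))/209 = -26/11.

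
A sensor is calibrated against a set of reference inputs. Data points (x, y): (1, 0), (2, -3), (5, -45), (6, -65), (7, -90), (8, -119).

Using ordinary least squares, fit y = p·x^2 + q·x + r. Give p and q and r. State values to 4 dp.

The normal system MᵀM·[p, q, r]ᵀ = Mᵀy is [[8435, 1205, 179]; [1205, 179, 29]; [179, 29, 6]]·[p, q, r]ᵀ = [-15503, -2203, -322]ᵀ.
Inverting the 3×3 Gram matrix, [p, q, r]ᵀ = [-27685/14088, 7675/14088, 1366/587]ᵀ.

p = -1.9651, q = 0.5448, r = 2.3271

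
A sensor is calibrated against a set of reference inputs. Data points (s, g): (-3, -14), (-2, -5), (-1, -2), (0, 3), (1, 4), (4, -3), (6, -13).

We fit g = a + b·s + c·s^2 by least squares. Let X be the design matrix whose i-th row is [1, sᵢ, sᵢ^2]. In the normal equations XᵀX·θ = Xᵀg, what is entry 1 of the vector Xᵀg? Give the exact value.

-30

Entry 1 ↔ basis 1, so (Xᵀg)_{1} = Σᵢ gᵢ = (1)·(-14) + (1)·(-5) + (1)·(-2) + (1)·(3) + (1)·(4) + (1)·(-3) + (1)·(-13) = -30.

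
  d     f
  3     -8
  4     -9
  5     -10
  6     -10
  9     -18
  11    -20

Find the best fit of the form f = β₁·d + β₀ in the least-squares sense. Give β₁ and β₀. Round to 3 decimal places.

Compute the Gram sums: Σd·d = 288, Σd = 38, Σ1 = 6.
Moment sums: Σd·f = -552, Σf = -75.
Determinant 288·6 − 38² = 284.
β₁ = ((-552)·6 − 38·(-75))/284 = -231/142; β₀ = (288·(-75) − 38·(-552))/284 = -156/71.

β₁ = -1.627, β₀ = -2.197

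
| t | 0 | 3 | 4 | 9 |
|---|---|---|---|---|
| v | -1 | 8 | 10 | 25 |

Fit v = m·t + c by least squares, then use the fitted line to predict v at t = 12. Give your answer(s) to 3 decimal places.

v̂ = 33.548

From the data, Σt·t = 106, Σt = 16, Σ1 = 4.
And Σt·v = 289, Σv = 42.
Eliminating c: 4·(row 1) − 16·(row 2) gives 168·m = 4·289 − 16·42 = 484, so m = 121/42.
Then c = (42 − 16·(121/42))/4 = -43/42.
At t = 12: v̂ = (121/42)·(12) + (-43/42)·(1) = 1409/42.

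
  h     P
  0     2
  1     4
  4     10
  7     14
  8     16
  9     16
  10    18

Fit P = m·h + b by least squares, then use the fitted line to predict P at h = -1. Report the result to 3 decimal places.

With design matrix A, AᵀA = [[311, 39]; [39, 7]] and AᵀP = [594, 80]ᵀ.
Eliminating b: 7·(row 1) − 39·(row 2) gives 656·m = 7·594 − 39·80 = 1038, so m = 519/328.
Then b = (80 − 39·(519/328))/7 = 857/328.
At h = -1: P̂ = (519/328)·(-1) + (857/328)·(1) = 169/164.

P̂ = 1.030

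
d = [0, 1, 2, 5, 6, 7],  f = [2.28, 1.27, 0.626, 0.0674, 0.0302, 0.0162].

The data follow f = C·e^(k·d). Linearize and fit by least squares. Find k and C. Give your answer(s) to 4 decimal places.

Linearized form: ln f = k·d + ln C. From the 6 transformed points,
Over the data: Σd = 21.0000, Σ(d)² = 115.0000, Σln f = -9.7250, Σd·ln f = -64.0420.
Normal system: [[115.0000, 21.0000]; [21.0000, 6]]·[k, ln C]ᵀ = [-64.0420, -9.7250]ᵀ.
Solving (det = 249.0000): k = -0.72300, ln C = 0.90968, so C = exp(0.90968) = 2.48352.

k = -0.7230, C = 2.4835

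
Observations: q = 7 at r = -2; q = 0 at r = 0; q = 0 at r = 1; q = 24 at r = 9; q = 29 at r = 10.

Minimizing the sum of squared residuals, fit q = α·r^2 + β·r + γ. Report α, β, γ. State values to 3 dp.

α = 0.468, β = -1.783, γ = 1.024

Forming MᵀM = [[16578, 1722, 186]; [1722, 186, 18]; [186, 18, 5]] and Mᵀq = [4872, 492, 60]ᵀ gives MᵀM·[α, β, γ]ᵀ = Mᵀq.
Row-reducing yields α = 2049/4382, β = -7813/4382, γ = 2244/2191.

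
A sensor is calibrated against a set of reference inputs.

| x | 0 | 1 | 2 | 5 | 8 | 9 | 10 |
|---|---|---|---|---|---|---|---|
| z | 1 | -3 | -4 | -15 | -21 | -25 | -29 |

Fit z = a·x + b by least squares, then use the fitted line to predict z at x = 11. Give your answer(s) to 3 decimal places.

ẑ = -31.054

Sums needed: Σx·x = 275, Σx = 35, Σ1 = 7.
For Aᵀz: Σx·z = -769, Σz = -96.
Δ = 275·7 − 35² = 700.
a = ((-769)·7 − 35·(-96))/700 = -289/100; b = (275·(-96) − 35·(-769))/700 = 103/140.
At x = 11: ẑ = (-289/100)·(11) + (103/140)·(1) = -10869/350.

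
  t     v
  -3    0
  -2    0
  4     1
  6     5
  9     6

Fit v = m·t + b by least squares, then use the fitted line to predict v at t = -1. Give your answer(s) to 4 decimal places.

v̂ = 0.4644

With design matrix M, MᵀM = [[146, 14]; [14, 5]] and Mᵀv = [88, 12]ᵀ.
det = 146·5 − 14² = 534.
m = (88·5 − 14·12)/534 = 136/267; b = (146·12 − 14·88)/534 = 260/267.
At t = -1: v̂ = (136/267)·(-1) + (260/267)·(1) = 124/267.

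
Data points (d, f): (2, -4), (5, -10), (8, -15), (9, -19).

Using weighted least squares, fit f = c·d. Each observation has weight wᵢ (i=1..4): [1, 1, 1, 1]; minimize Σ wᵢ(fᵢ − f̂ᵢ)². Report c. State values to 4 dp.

Forming XᵀWX = [[174]] and XᵀWf = [-349]ᵀ gives XᵀWX·[c]ᵀ = XᵀWf.
Hence c = -349 / 174 ≈ -2.00575.

c = -2.0057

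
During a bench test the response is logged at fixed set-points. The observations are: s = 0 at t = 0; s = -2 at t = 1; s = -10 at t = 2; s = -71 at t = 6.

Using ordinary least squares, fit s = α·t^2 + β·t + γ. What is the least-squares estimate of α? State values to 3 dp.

Entries of AᵀA: Σt^2·t^2 = 1313, Σt^2·t = 225, Σt^2 = 41, Σt·t = 41, Σt = 9, Σ1 = 4.
For Aᵀs: Σt^2·s = -2598, Σt·s = -448, Σs = -83.
AᵀA·[α, β, γ]ᵀ = Aᵀs becomes [[1313, 225, 41]; [225, 41, 9]; [41, 9, 4]]·[α, β, γ]ᵀ = [-2598, -448, -83]ᵀ.
Inverting the 3×3 Gram matrix, [α, β, γ]ᵀ = [-3149/1804, -2567/1804, 155/451]ᵀ.

α = -1.746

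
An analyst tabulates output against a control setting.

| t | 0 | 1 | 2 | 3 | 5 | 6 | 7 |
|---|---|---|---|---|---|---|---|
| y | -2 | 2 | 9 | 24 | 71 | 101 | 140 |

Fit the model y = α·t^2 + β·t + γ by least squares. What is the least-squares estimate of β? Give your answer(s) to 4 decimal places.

The normal system MᵀM·[α, β, γ]ᵀ = Mᵀy is [[4420, 720, 124]; [720, 124, 24]; [124, 24, 7]]·[α, β, γ]ᵀ = [12525, 2033, 345]ᵀ.
Solving the 3×3 system (Gaussian elimination) gives α = 9839/3388, β = -499/3388, γ = -200/121.

β = -0.1473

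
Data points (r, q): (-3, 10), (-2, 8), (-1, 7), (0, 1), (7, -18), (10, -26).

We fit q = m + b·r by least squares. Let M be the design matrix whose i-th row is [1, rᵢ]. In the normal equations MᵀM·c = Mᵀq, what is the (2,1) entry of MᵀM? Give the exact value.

Row 2 ↔ basis r, column 1 ↔ basis 1, so (MᵀM)_{2,1} = Σᵢ r = (-3)·(1) + (-2)·(1) + (-1)·(1) + (0)·(1) + (7)·(1) + (10)·(1) = 11.

11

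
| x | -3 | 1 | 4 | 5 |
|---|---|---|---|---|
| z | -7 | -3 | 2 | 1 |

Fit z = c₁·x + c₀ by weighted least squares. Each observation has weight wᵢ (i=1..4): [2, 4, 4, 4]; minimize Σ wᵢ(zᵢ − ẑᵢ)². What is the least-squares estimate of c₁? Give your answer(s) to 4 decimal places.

c₁ = 1.1215

Normal-equation sums: Σwᵢ·x·x = 186, Σwᵢ·x = 34, Σwᵢ·1 = 14.
Right-hand side: Σwᵢ·x·z = 82, Σwᵢ·z = -14.
MᵀWM·[c₁, c₀]ᵀ = MᵀWz becomes [[186, 34]; [34, 14]]·[c₁, c₀]ᵀ = [82, -14]ᵀ.
Eliminating c₀: 14·(row 1) − 34·(row 2) gives 1448·c₁ = 14·82 − 34·(-14) = 1624, so c₁ = 203/181.
Then c₀ = ((-14) − 34·(203/181))/14 = -674/181.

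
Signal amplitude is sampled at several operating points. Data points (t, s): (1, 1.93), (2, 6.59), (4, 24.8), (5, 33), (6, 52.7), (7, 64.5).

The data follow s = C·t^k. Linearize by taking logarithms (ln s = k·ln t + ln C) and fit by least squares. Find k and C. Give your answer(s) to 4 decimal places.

Let Y = ln s. Fitting Y = k·ln t + ln C by least squares:
Σln t = 7.4265, Σ(ln t)² = 11.9895, Σln s = 17.3817, Σln t·ln s = 26.5971.
Equations: 11.9895·k + 7.4265·ln C = 26.5971;  7.4265·k + 6·ln C = 17.3817.
Δ = 11.9895·6 − (7.4265)² = 16.7835; k = (26.5971·6 − 7.4265·17.3817)/16.7835 = 1.81707, ln C = (11.9895·17.3817 − 7.4265·26.5971)/16.7835 = 0.64786, so C = exp(0.64786) = 1.91145.

k = 1.8171, C = 1.9114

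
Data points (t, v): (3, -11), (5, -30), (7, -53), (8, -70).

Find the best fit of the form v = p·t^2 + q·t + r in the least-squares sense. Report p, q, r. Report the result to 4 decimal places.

From the data, Σt^2·t^2 = 7203, Σt^2·t = 1007, Σt^2 = 147, Σt·t = 147, Σt = 23, Σ1 = 4.
And Σt^2·v = -7926, Σt·v = -1114, Σv = -164.
Solving the 3×3 system (Gaussian elimination) gives p = -351/398, q = -765/398, r = 490/199.

p = -0.8819, q = -1.9221, r = 2.4623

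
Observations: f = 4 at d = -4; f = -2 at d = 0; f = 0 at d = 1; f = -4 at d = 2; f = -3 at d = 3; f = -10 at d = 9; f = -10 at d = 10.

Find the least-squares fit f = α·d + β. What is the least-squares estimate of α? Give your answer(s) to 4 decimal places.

α = -1.0000

The normal equations are: 211·α + 21·β = -223;  21·α + 7·β = -25.
Eliminating β: 7·(row 1) − 21·(row 2) gives 1036·α = 7·(-223) − 21·(-25) = -1036, so α = -1.
Then β = ((-25) − 21·(-1))/7 = -4/7.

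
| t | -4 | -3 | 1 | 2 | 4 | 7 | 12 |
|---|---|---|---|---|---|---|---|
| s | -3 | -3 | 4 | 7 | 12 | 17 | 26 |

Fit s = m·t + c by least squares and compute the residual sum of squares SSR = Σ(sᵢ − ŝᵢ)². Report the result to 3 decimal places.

Setting ∂/∂m … = 0 gives: 239·m + 19·c = 518;  19·m + 7·c = 60.
Eliminating c: 7·(row 1) − 19·(row 2) gives 1312·m = 7·518 − 19·60 = 2486, so m = 1243/656.
Then c = (60 − 19·(1243/656))/7 = 2249/656.
Residuals: 755/656, -61/82, -217/164, -143/656, 651/656, 101/328, -109/656; SSR = 1569/328.

SSR = 4.784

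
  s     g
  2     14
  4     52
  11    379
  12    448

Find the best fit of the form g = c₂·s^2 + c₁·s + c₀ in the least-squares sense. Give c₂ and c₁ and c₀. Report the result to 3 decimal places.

With design matrix A, AᵀA = [[35649, 3131, 285]; [3131, 285, 29]; [285, 29, 4]] and Aᵀg = [111259, 9781, 893]ᵀ.
Inverting the 3×3 Gram matrix, [c₂, c₁, c₀]ᵀ = [19843/6589, 8834/6589, -6866/6589]ᵀ.

c₂ = 3.012, c₁ = 1.341, c₀ = -1.042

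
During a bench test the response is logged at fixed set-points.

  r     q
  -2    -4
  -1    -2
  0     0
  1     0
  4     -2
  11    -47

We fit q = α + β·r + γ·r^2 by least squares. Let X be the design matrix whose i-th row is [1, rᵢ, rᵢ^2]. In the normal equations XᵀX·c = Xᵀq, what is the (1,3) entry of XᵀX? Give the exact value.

Row 1 ↔ basis 1, column 3 ↔ basis r^2, so (XᵀX)_{1,3} = Σᵢ r^2 = (1)·(4) + (1)·(1) + (1)·(0) + (1)·(1) + (1)·(16) + (1)·(121) = 143.

143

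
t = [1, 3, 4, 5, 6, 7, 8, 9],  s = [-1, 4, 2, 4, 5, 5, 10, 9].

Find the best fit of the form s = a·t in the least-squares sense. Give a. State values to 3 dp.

a = 0.943

AᵀA·[a]ᵀ = Aᵀs reads: 281·a = 265.
(Σt·t = 281, Σt·s = 265.)
a = 265/281 = 0.94306.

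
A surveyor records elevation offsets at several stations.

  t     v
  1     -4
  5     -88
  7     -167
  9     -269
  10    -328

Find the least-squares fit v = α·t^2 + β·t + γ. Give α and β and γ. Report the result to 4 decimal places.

α = -2.9798, β = -3.2836, γ = 2.3793

Setting ∂/∂α … = 0 gives: 19588·α + 2198·β + 256·γ = -64976;  2198·α + 256·β + 32·γ = -7314;  256·α + 32·β + 5·γ = -856.
(Σt^2·t^2 = 19588, Σt^2·t = 2198, Σt^2 = 256, Σt·t = 256, Σt = 32, Σ1 = 5, Σt^2·v = -64976, Σt·v = -7314, Σv = -856.)
Solving the 3×3 system (Gaussian elimination) gives α = -69521/23331, β = -76610/23331, γ = 18504/7777.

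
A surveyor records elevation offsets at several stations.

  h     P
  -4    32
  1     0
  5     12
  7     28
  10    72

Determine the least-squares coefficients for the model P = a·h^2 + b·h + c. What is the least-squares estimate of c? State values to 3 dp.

With design matrix M, MᵀM = [[13283, 1405, 191]; [1405, 191, 19]; [191, 19, 5]] and MᵀP = [9384, 848, 144]ᵀ.
Row-reducing yields a = 107092/104133, b = -116200/34711, c = 232796/104133.

c = 2.236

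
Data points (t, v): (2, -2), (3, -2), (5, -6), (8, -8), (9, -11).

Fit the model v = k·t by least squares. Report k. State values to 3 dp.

k = -1.109

With design matrix A, AᵀA = [[183]] and Aᵀv = [-203]ᵀ.
k = (-203)/183 = -1.10929.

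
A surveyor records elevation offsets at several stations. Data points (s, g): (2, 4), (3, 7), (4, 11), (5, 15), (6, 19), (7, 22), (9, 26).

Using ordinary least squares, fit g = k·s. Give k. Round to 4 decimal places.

k = 2.9545

MᵀM·[k]ᵀ = Mᵀg reads: 220·k = 650.
Hence k = 650 / 220 ≈ 2.95455.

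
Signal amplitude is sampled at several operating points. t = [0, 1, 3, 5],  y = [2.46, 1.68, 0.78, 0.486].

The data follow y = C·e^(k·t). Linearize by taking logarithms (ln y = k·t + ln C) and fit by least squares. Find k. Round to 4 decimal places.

Let Y = ln y. Fitting Y = k·t + ln C by least squares:
Σt = 9.0000, Σ(t)² = 35.0000, Σln y = 0.4489, Σt·ln y = -3.8343.
Equations: 35.0000·k + 9.0000·ln C = -3.8343;  9.0000·k + 4·ln C = 0.4489.
Slope k = (n·Σt·ln y − Σt·Σln y)/(n·Σ(t)² − (Σt)²) = (4·-3.8343 − 9.0000·0.4489)/59.0000 = -0.32844; ln C = (Σln y − k·Σt)/n = 0.85122.

k = -0.3284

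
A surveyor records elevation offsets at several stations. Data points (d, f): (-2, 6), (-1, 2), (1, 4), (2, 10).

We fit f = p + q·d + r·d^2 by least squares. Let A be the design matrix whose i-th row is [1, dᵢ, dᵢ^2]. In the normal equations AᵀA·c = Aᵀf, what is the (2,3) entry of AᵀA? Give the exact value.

0

Row 2 ↔ basis d, column 3 ↔ basis d^2, so (AᵀA)_{2,3} = Σᵢ (d)·(d^2) = (-2)·(4) + (-1)·(1) + (1)·(1) + (2)·(4) = 0.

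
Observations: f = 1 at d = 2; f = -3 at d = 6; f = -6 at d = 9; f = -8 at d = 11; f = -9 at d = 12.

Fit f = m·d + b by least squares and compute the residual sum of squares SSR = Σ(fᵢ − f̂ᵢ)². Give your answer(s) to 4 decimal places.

With design matrix A, AᵀA = [[386, 40]; [40, 5]] and Aᵀf = [-266, -25]ᵀ.
Eliminating b: 5·(row 1) − 40·(row 2) gives 330·m = 5·(-266) − 40·(-25) = -330, so m = -1.
Then b = ((-25) − 40·(-1))/5 = 3.
Residuals: 0, 0, 0, 0, 0; SSR = 0.

SSR = 0.0000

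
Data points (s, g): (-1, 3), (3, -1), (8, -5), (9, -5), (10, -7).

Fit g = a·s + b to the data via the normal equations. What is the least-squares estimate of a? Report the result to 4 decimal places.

From the data, Σs·s = 255, Σs = 29, Σ1 = 5.
Right-hand side: Σs·g = -161, Σg = -15.
XᵀX·[a, b]ᵀ = Xᵀg becomes [[255, 29]; [29, 5]]·[a, b]ᵀ = [-161, -15]ᵀ.
det = 255·5 − 29² = 434.
a = ((-161)·5 − 29·(-15))/434 = -185/217; b = (255·(-15) − 29·(-161))/434 = 422/217.

a = -0.8525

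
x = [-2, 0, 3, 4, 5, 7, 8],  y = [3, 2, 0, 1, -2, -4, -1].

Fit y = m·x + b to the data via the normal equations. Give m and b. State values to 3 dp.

MᵀM·[m, b]ᵀ = Mᵀy reads: 167·m + 25·b = -48;  25·m + 7·b = -1.
(Σx·x = 167, Σx = 25, Σ1 = 7, Σx·y = -48, Σy = -1.)
det = 167·7 − 25² = 544.
m = ((-48)·7 − 25·(-1))/544 = -311/544; b = (167·(-1) − 25·(-48))/544 = 1033/544.

m = -0.572, b = 1.899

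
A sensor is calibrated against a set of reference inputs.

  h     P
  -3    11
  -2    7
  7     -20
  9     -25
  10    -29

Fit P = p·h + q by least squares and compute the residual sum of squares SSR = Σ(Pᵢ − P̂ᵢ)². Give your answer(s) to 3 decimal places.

Compute the Gram sums: Σh·h = 243, Σh = 21, Σ1 = 5.
For AᵀP: Σh·P = -702, ΣP = -56.
So AᵀA·[p, q]ᵀ = AᵀP: [[243, 21]; [21, 5]]·[p, q]ᵀ = [-702, -56]ᵀ.
Δ = 243·5 − 21² = 774.
p = ((-702)·5 − 21·(-56))/774 = -389/129; q = (243·(-56) − 21·(-702))/774 = 63/43.
Residuals: 21/43, -64/129, -46/129, 29/43, -40/129; SSR = 50/43.

SSR = 1.163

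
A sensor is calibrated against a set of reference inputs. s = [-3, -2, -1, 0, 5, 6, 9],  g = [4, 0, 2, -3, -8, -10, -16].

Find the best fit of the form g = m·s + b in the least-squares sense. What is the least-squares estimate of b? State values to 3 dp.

From the data, Σs·s = 156, Σs = 14, Σ1 = 7.
For Xᵀg: Σs·g = -258, Σg = -31.
Determinant 156·7 − 14² = 896.
m = ((-258)·7 − 14·(-31))/896 = -49/32; b = (156·(-31) − 14·(-258))/896 = -153/112.

b = -1.366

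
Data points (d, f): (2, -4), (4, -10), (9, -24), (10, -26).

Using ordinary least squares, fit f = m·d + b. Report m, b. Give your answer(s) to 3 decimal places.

Sums needed: Σd·d = 201, Σd = 25, Σ1 = 4.
Right-hand side: Σd·f = -524, Σf = -64.
Δ = 201·4 − 25² = 179.
m = ((-524)·4 − 25·(-64))/179 = -496/179; b = (201·(-64) − 25·(-524))/179 = 236/179.

m = -2.771, b = 1.318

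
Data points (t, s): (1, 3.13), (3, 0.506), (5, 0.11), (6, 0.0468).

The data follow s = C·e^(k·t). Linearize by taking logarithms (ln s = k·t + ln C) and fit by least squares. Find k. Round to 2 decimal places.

k = -0.83

Let Y = ln s. Fitting Y = k·t + ln C by least squares:
Σt = 15.0000, Σ(t)² = 71.0000, Σln s = -4.8093, Σt·ln s = -30.3102.
Equations: 71.0000·k + 15.0000·ln C = -30.3102;  15.0000·k + 4·ln C = -4.8093.
Slope k = (n·Σt·ln s − Σt·Σln s)/(n·Σ(t)² − (Σt)²) = (4·-30.3102 − 15.0000·-4.8093)/59.0000 = -0.83222; ln C = (Σln s − k·Σt)/n = 1.91849.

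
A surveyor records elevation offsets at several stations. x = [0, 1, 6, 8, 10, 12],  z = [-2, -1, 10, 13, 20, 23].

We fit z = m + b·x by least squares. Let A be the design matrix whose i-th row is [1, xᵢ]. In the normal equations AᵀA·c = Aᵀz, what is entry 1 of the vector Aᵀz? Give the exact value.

63

Entry 1 ↔ basis 1, so (Aᵀz)_{1} = Σᵢ zᵢ = (1)·(-2) + (1)·(-1) + (1)·(10) + (1)·(13) + (1)·(20) + (1)·(23) = 63.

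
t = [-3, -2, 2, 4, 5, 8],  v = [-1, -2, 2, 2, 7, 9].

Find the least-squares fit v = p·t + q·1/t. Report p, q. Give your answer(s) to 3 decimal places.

p = 1.128, q = -1.931

Normal-equation sums: Σt·t = 122, Σt·1/t = 6, Σ1/t·1/t = 10501/14400.
Right-hand side: Σt·v = 126, Σ1/t·v = 643/120.
Normal equations: [[122, 6]; [6, 10501/14400]]·[p, q]ᵀ = [126, 643/120]ᵀ.
Eliminating q: (10501/14400)·(row 1) − 6·(row 2) gives (381361/7200)·p = (10501/14400)·126 − 6·(643/120) = 47787/800, so p = 25299/22433.
Then q = ((643/120) − 6·(25299/22433))/(10501/14400) = -43320/22433.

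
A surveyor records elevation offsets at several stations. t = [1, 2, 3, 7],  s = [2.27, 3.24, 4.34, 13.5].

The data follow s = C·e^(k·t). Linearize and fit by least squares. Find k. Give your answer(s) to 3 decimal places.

Taking logs, ln s = k·t + ln C, so regress ln s on t.
Σt = 13.0000, Σ(t)² = 63.0000, Σln s = 6.0659, Σt·ln s = 25.7934.
Equations: 63.0000·k + 13.0000·ln C = 25.7934;  13.0000·k + 4·ln C = 6.0659.
Solving (det = 83.0000): k = 0.29297, ln C = 0.56432.

k = 0.293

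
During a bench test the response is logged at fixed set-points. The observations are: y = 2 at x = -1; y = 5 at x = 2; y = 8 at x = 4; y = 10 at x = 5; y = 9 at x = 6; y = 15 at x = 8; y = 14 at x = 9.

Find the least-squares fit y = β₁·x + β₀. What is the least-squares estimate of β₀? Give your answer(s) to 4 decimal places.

From the data, Σx·x = 227, Σx = 33, Σ1 = 7.
Moment sums: Σx·y = 390, Σy = 63.
Normal equations: [[227, 33]; [33, 7]]·[β₁, β₀]ᵀ = [390, 63]ᵀ.
Determinant 227·7 − 33² = 500.
β₁ = (390·7 − 33·63)/500 = 651/500; β₀ = (227·63 − 33·390)/500 = 1431/500.

β₀ = 2.8620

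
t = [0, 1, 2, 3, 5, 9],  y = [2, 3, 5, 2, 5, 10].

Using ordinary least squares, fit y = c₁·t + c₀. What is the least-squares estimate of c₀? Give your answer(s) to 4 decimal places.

From the data, Σt·t = 120, Σt = 20, Σ1 = 6.
Right-hand side: Σt·y = 134, Σy = 27.
Determinant 120·6 − 20² = 320.
c₁ = (134·6 − 20·27)/320 = 33/40; c₀ = (120·27 − 20·134)/320 = 7/4.

c₀ = 1.7500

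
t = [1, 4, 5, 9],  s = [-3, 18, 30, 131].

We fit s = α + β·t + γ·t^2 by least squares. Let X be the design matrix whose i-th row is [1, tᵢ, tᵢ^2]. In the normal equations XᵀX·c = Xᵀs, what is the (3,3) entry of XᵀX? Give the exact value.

7443

Row 3 ↔ basis t^2, column 3 ↔ basis t^2, so (XᵀX)_{3,3} = Σᵢ (t^2)·(t^2) = (1)·(1) + (16)·(16) + (25)·(25) + (81)·(81) = 7443.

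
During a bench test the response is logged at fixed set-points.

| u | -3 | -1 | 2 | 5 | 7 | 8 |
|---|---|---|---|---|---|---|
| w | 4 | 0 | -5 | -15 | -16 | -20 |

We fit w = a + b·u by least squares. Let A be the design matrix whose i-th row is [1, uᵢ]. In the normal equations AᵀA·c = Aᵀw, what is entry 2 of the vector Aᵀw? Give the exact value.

Entry 2 ↔ basis u, so (Aᵀw)_{2} = Σᵢ (u)·wᵢ = (-3)·(4) + (-1)·(0) + (2)·(-5) + (5)·(-15) + (7)·(-16) + (8)·(-20) = -369.

-369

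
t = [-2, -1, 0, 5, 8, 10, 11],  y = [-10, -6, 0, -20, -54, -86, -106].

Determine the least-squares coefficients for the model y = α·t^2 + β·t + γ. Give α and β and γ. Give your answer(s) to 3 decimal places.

α = -1.004, β = 1.615, γ = -2.261

Normal-equation sums: Σt^2·t^2 = 29379, Σt^2·t = 2959, Σt^2 = 315, Σt·t = 315, Σt = 31, Σ1 = 7.
Moment sums: Σt^2·y = -25428, Σt·y = -2532, Σy = -282.
Row-reducing yields α = -112389/111944, β = 25833/15992, γ = -126531/55972.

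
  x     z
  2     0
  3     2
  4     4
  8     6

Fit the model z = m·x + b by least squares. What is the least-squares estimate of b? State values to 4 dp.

The normal equations are: 93·m + 17·b = 70;  17·m + 4·b = 12.
Eliminating b: 4·(row 1) − 17·(row 2) gives 83·m = 4·70 − 17·12 = 76, so m = 76/83.
Then b = (12 − 17·(76/83))/4 = -74/83.

b = -0.8916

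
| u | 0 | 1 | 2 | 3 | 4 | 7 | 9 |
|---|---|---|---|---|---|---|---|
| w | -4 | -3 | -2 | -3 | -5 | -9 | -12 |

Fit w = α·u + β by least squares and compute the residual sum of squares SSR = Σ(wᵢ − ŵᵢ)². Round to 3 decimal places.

SSR = 13.336

The normal equations are: 160·α + 26·β = -207;  26·α + 7·β = -38.
(Σu·u = 160, Σu = 26, Σ1 = 7, Σu·w = -207, Σw = -38.)
Determinant 160·7 − 26² = 444.
α = ((-207)·7 − 26·(-38))/444 = -461/444; β = (160·(-38) − 26·(-207))/444 = -349/222.
Residuals: -539/222, -173/444, 61/37, 749/444, 161/222, -71/444, -13/12; SSR = 5921/444.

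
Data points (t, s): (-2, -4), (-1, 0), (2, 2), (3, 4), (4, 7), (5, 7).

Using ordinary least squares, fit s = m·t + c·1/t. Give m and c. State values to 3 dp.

m = 1.600, c = -1.236

Normal-equation sums: Σt·t = 59, Σt·1/t = 6, Σ1/t·1/t = 6169/3600.
Right-hand side: Σt·s = 87, Σ1/t·s = 449/60.
Determinant 59·(6169/3600) − 6² = 234371/3600.
m = (87·(6169/3600) − 6·(449/60))/(234371/3600) = 375063/234371; c = (59·(449/60) − 6·87)/(234371/3600) = -289740/234371.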